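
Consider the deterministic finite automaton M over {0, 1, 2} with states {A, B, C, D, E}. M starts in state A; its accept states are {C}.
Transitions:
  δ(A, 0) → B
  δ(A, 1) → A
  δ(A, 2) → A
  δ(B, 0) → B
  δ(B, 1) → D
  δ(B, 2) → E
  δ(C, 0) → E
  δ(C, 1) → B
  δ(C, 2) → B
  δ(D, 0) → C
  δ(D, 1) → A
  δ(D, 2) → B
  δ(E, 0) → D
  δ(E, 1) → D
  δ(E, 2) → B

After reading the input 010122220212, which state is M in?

B

A --0--> B
B --1--> D
D --0--> C
C --1--> B
B --2--> E
E --2--> B
B --2--> E
E --2--> B
B --0--> B
B --2--> E
E --1--> D
D --2--> B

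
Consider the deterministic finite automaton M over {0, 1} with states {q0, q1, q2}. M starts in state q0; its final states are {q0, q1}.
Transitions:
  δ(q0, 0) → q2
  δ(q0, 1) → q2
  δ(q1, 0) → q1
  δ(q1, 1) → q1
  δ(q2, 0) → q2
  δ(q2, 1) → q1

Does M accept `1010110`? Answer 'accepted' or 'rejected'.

q0 --1--> q2
q2 --0--> q2
q2 --1--> q1
q1 --0--> q1
q1 --1--> q1
q1 --1--> q1
q1 --0--> q1
End in state q1, which is an accepting state.

accepted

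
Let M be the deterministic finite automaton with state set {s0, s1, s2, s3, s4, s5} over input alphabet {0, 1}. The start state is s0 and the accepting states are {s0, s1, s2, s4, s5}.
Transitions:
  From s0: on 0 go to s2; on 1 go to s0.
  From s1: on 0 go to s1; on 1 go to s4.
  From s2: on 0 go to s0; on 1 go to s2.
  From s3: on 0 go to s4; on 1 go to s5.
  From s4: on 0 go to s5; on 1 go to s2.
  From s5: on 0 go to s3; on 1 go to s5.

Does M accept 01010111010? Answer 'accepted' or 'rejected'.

s0 --0--> s2
s2 --1--> s2
s2 --0--> s0
s0 --1--> s0
s0 --0--> s2
s2 --1--> s2
s2 --1--> s2
s2 --1--> s2
s2 --0--> s0
s0 --1--> s0
s0 --0--> s2
End in state s2, which is an accepting state.

accepted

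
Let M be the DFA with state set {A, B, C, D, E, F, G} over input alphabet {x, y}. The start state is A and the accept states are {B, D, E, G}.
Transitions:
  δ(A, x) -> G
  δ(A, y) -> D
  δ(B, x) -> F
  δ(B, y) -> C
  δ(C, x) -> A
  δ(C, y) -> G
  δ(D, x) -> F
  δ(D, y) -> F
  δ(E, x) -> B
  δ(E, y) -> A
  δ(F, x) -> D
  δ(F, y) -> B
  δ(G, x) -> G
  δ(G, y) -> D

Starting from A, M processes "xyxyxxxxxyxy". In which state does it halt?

A --x--> G
G --y--> D
D --x--> F
F --y--> B
B --x--> F
F --x--> D
D --x--> F
F --x--> D
D --x--> F
F --y--> B
B --x--> F
F --y--> B

B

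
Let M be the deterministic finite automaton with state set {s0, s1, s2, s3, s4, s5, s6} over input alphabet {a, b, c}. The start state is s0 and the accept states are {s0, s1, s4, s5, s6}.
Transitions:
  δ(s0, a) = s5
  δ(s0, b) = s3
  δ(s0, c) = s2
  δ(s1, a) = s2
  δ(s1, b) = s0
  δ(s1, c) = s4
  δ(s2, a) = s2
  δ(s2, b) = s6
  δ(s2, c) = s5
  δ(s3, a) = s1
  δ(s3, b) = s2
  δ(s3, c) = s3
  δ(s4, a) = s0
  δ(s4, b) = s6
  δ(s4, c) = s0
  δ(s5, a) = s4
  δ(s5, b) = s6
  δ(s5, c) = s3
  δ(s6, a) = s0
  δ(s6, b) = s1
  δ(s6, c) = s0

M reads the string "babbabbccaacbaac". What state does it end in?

s3

s0 --b--> s3
s3 --a--> s1
s1 --b--> s0
s0 --b--> s3
s3 --a--> s1
s1 --b--> s0
s0 --b--> s3
s3 --c--> s3
s3 --c--> s3
s3 --a--> s1
s1 --a--> s2
s2 --c--> s5
s5 --b--> s6
s6 --a--> s0
s0 --a--> s5
s5 --c--> s3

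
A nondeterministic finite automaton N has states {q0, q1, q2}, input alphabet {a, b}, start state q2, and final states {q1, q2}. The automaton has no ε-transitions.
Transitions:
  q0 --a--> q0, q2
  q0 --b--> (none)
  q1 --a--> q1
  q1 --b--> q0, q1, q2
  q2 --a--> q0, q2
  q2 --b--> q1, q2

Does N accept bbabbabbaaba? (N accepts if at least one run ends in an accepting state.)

accepted

Start: {q2}
read b: {q1, q2}
read b: {q0, q1, q2}
read a: {q0, q1, q2}
read b: {q0, q1, q2}
read b: {q0, q1, q2}
read a: {q0, q1, q2}
read b: {q0, q1, q2}
read b: {q0, q1, q2}
read a: {q0, q1, q2}
read a: {q0, q1, q2}
read b: {q0, q1, q2}
read a: {q0, q1, q2}
Reachable ∩ accepting = {q1, q2} — nonempty.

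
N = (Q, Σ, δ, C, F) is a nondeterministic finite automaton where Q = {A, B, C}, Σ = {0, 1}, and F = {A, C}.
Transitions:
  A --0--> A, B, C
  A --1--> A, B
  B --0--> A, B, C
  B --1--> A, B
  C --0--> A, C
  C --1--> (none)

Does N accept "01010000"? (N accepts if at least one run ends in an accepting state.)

accepted

Start: {C}
read 0: {A, C}
read 1: {A, B}
read 0: {A, B, C}
read 1: {A, B}
read 0: {A, B, C}
read 0: {A, B, C}
read 0: {A, B, C}
read 0: {A, B, C}
Reachable ∩ accepting = {A, C} — nonempty.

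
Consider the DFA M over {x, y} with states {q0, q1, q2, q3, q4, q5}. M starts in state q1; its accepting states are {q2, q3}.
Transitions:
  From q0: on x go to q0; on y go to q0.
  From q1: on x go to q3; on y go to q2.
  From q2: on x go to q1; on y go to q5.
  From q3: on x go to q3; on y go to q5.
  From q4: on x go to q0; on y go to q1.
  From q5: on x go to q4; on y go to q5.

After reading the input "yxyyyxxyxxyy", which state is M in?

q1 --y--> q2
q2 --x--> q1
q1 --y--> q2
q2 --y--> q5
q5 --y--> q5
q5 --x--> q4
q4 --x--> q0
q0 --y--> q0
q0 --x--> q0
q0 --x--> q0
q0 --y--> q0
q0 --y--> q0

q0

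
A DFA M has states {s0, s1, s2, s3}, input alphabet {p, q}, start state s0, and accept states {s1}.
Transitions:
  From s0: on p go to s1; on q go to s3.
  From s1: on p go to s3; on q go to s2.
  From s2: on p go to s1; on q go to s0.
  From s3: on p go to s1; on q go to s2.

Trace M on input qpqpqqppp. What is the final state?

s0 --q--> s3
s3 --p--> s1
s1 --q--> s2
s2 --p--> s1
s1 --q--> s2
s2 --q--> s0
s0 --p--> s1
s1 --p--> s3
s3 --p--> s1

s1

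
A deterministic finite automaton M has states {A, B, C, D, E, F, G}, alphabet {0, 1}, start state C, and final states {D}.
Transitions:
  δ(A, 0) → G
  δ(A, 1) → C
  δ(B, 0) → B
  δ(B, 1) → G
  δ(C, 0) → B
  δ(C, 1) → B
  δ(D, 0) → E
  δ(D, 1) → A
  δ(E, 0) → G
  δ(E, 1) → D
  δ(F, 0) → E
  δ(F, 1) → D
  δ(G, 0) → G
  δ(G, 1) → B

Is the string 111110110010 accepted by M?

rejected

C --1--> B
B --1--> G
G --1--> B
B --1--> G
G --1--> B
B --0--> B
B --1--> G
G --1--> B
B --0--> B
B --0--> B
B --1--> G
G --0--> G
End in state G, which is not an accepting state.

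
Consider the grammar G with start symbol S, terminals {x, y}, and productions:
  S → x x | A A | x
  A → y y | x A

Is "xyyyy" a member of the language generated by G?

S ⇒ AA ⇒ xAA ⇒ xyyA ⇒ xyyyy

yes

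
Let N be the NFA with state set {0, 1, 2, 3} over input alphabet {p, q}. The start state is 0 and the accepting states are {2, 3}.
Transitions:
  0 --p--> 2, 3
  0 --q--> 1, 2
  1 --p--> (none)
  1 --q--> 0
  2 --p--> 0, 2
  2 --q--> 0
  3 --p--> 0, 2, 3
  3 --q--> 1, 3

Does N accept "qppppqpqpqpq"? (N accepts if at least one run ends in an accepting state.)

accepted

Start: {0}
read q: {1, 2}
read p: {0, 2}
read p: {0, 2, 3}
read p: {0, 2, 3}
read p: {0, 2, 3}
read q: {0, 1, 2, 3}
read p: {0, 2, 3}
read q: {0, 1, 2, 3}
read p: {0, 2, 3}
read q: {0, 1, 2, 3}
read p: {0, 2, 3}
read q: {0, 1, 2, 3}
Reachable ∩ accepting = {2, 3} — nonempty.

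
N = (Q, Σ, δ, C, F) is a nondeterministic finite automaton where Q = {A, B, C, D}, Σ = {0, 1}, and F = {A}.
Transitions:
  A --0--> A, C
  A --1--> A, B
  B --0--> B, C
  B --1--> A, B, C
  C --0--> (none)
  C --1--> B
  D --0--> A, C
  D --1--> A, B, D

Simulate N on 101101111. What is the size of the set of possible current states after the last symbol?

Start: {C}
read 1: {B}
read 0: {B, C}
read 1: {A, B, C}
read 1: {A, B, C}
read 0: {A, B, C}
read 1: {A, B, C}
read 1: {A, B, C}
read 1: {A, B, C}
read 1: {A, B, C}
Final reachable set {A, B, C} has 3 states.

3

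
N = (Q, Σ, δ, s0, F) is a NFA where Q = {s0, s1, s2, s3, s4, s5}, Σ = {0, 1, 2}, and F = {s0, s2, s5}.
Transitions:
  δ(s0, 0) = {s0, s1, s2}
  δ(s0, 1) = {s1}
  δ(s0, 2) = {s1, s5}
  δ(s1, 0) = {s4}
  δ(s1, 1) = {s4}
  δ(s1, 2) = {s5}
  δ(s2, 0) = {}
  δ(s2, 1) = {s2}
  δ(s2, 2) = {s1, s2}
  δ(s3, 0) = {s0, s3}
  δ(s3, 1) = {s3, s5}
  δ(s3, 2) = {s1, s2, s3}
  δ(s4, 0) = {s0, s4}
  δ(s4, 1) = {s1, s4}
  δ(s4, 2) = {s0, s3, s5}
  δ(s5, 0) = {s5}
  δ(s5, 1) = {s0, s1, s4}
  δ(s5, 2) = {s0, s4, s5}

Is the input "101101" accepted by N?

rejected

Start: {s0}
read 1: {s1}
read 0: {s4}
read 1: {s1, s4}
read 1: {s1, s4}
read 0: {s0, s4}
read 1: {s1, s4}
Reachable ∩ accepting = {} — empty.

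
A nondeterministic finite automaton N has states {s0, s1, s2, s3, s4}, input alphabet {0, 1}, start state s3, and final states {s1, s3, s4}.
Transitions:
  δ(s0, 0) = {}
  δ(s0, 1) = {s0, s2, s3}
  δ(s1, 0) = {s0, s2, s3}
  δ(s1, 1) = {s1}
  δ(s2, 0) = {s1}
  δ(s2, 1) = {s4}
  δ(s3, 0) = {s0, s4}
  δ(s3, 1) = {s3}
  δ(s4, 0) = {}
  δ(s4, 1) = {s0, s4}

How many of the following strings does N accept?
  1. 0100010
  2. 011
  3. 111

3

0100010: accepted
011: accepted
111: accepted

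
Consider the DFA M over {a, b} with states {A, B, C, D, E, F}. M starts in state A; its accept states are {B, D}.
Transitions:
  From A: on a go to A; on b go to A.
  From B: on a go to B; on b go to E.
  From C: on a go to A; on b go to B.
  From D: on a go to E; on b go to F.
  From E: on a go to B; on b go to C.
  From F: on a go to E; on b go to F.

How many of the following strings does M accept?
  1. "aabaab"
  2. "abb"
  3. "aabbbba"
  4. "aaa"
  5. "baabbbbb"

"aabaab": rejected
"abb": rejected
"aabbbba": rejected
"aaa": rejected
"baabbbbb": rejected

0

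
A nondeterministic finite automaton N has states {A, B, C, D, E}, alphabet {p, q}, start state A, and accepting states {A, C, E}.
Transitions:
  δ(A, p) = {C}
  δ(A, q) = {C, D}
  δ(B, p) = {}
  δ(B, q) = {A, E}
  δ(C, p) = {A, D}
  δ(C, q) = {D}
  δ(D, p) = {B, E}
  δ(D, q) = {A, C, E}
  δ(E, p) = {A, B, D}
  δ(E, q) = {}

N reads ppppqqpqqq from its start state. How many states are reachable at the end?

Start: {A}
read p: {C}
read p: {A, D}
read p: {B, C, E}
read p: {A, B, D}
read q: {A, C, D, E}
read q: {A, C, D, E}
read p: {A, B, C, D, E}
read q: {A, C, D, E}
read q: {A, C, D, E}
read q: {A, C, D, E}
Final reachable set {A, C, D, E} has 4 states.

4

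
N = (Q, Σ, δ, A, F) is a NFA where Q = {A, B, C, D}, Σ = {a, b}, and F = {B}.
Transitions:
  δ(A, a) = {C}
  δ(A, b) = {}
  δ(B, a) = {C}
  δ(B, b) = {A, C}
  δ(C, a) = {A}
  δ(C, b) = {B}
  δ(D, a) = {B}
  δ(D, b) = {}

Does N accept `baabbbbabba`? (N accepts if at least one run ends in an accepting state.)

Start: {A}
read b: {}
The reachable set is empty and stays empty for the remaining 10 symbols.
Reachable ∩ accepting = {} — empty.

rejected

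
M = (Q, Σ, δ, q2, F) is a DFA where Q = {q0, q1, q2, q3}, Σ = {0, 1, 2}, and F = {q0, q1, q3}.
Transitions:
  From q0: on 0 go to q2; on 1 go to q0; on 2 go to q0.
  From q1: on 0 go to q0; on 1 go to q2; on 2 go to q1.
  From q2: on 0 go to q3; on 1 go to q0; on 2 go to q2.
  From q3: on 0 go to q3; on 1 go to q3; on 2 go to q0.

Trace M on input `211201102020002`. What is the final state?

q0

q2 --2--> q2
q2 --1--> q0
q0 --1--> q0
q0 --2--> q0
q0 --0--> q2
q2 --1--> q0
q0 --1--> q0
q0 --0--> q2
q2 --2--> q2
q2 --0--> q3
q3 --2--> q0
q0 --0--> q2
q2 --0--> q3
q3 --0--> q3
q3 --2--> q0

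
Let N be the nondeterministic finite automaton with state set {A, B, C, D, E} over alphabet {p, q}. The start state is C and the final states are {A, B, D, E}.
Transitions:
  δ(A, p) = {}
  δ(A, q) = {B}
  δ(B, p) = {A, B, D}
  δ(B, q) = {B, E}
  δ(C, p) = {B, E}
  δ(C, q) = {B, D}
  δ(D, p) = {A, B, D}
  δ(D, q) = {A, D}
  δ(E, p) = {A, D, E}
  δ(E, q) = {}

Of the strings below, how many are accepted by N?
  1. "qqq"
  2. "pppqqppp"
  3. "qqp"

"qqq": accepted
"pppqqppp": accepted
"qqp": accepted

3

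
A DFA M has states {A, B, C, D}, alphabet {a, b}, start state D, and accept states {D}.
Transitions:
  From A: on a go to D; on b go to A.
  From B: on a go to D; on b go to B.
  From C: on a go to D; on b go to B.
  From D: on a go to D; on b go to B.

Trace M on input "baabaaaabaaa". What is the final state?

D --b--> B
B --a--> D
D --a--> D
D --b--> B
B --a--> D
D --a--> D
D --a--> D
D --a--> D
D --b--> B
B --a--> D
D --a--> D
D --a--> D

D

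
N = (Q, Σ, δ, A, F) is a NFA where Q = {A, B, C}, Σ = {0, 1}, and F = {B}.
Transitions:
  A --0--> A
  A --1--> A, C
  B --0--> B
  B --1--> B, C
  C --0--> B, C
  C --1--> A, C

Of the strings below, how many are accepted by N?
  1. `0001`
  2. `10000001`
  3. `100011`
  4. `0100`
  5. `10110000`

`0001`: rejected
`10000001`: accepted
`100011`: accepted
`0100`: accepted
`10110000`: accepted

4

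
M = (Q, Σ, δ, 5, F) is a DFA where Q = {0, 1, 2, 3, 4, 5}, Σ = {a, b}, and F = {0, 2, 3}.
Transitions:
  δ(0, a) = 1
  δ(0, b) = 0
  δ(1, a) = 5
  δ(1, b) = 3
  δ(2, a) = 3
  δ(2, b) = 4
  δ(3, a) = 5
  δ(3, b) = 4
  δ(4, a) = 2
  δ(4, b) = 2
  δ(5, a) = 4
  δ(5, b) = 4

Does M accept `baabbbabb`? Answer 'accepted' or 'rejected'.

accepted

5 --b--> 4
4 --a--> 2
2 --a--> 3
3 --b--> 4
4 --b--> 2
2 --b--> 4
4 --a--> 2
2 --b--> 4
4 --b--> 2
End in state 2, which is an accepting state.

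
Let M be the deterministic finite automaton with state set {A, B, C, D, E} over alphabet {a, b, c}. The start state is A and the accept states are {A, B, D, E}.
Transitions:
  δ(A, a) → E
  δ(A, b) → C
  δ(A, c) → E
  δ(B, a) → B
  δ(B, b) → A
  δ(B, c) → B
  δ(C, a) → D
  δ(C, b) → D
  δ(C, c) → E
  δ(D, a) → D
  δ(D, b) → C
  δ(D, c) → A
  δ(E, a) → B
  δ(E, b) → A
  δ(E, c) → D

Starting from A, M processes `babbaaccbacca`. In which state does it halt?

A --b--> C
C --a--> D
D --b--> C
C --b--> D
D --a--> D
D --a--> D
D --c--> A
A --c--> E
E --b--> A
A --a--> E
E --c--> D
D --c--> A
A --a--> E

E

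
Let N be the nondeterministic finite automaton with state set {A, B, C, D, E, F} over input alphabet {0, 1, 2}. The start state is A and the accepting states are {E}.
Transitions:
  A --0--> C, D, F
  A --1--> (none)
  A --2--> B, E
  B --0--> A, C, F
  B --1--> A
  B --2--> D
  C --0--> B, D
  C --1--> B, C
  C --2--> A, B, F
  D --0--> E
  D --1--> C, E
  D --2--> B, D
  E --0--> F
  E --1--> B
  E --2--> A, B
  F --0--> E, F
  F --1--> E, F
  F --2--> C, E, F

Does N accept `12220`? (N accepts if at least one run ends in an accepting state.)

Start: {A}
read 1: {}
The reachable set is empty and stays empty for the remaining 4 symbols.
Reachable ∩ accepting = {} — empty.

rejected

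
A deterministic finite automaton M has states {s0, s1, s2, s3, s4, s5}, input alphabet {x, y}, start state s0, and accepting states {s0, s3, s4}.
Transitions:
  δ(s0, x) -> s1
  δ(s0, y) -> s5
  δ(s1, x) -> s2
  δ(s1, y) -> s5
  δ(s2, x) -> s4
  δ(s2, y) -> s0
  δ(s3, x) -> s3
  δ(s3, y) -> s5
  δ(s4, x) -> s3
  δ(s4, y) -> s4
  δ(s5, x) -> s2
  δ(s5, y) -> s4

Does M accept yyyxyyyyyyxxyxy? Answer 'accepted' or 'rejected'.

accepted

s0 --y--> s5
s5 --y--> s4
s4 --y--> s4
s4 --x--> s3
s3 --y--> s5
s5 --y--> s4
s4 --y--> s4
s4 --y--> s4
s4 --y--> s4
s4 --y--> s4
s4 --x--> s3
s3 --x--> s3
s3 --y--> s5
s5 --x--> s2
s2 --y--> s0
End in state s0, which is an accepting state.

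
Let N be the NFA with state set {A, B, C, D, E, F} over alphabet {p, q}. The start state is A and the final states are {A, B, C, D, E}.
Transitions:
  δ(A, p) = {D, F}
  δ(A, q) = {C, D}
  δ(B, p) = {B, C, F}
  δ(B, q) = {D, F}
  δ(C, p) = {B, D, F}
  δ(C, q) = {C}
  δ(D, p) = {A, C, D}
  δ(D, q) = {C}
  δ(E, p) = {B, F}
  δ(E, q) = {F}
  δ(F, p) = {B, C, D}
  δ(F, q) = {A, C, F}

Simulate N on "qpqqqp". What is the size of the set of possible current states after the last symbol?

Start: {A}
read q: {C, D}
read p: {A, B, C, D, F}
read q: {A, C, D, F}
read q: {A, C, D, F}
read q: {A, C, D, F}
read p: {A, B, C, D, F}
Final reachable set {A, B, C, D, F} has 5 states.

5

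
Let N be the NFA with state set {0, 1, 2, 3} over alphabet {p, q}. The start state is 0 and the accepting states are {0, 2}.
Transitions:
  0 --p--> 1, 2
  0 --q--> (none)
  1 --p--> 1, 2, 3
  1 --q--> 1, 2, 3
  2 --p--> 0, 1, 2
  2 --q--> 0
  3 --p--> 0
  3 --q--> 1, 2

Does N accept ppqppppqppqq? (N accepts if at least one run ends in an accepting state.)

accepted

Start: {0}
read p: {1, 2}
read p: {0, 1, 2, 3}
read q: {0, 1, 2, 3}
read p: {0, 1, 2, 3}
read p: {0, 1, 2, 3}
read p: {0, 1, 2, 3}
read p: {0, 1, 2, 3}
read q: {0, 1, 2, 3}
read p: {0, 1, 2, 3}
read p: {0, 1, 2, 3}
read q: {0, 1, 2, 3}
read q: {0, 1, 2, 3}
Reachable ∩ accepting = {0, 2} — nonempty.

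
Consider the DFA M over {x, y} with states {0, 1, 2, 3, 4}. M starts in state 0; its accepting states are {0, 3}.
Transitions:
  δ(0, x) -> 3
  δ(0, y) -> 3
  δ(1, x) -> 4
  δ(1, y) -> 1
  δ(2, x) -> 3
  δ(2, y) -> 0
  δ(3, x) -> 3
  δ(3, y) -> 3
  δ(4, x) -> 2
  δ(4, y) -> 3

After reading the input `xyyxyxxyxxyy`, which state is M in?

0 --x--> 3
3 --y--> 3
3 --y--> 3
3 --x--> 3
3 --y--> 3
3 --x--> 3
3 --x--> 3
3 --y--> 3
3 --x--> 3
3 --x--> 3
3 --y--> 3
3 --y--> 3

3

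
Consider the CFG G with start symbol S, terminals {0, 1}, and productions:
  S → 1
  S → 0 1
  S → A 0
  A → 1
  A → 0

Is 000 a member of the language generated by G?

no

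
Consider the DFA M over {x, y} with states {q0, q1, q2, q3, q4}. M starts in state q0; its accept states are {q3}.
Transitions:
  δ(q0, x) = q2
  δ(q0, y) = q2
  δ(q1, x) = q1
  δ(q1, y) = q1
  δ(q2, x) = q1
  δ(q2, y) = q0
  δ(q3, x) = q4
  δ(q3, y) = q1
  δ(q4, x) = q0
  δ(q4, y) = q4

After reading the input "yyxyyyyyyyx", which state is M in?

q2

q0 --y--> q2
q2 --y--> q0
q0 --x--> q2
q2 --y--> q0
q0 --y--> q2
q2 --y--> q0
q0 --y--> q2
q2 --y--> q0
q0 --y--> q2
q2 --y--> q0
q0 --x--> q2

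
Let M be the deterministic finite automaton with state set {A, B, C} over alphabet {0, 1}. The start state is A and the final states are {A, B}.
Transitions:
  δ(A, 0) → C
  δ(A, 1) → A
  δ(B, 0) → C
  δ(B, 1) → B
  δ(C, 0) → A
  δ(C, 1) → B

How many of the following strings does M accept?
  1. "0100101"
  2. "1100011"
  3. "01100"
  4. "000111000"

"0100101": accepted
"1100011": accepted
"01100": accepted
"000111000": rejected

3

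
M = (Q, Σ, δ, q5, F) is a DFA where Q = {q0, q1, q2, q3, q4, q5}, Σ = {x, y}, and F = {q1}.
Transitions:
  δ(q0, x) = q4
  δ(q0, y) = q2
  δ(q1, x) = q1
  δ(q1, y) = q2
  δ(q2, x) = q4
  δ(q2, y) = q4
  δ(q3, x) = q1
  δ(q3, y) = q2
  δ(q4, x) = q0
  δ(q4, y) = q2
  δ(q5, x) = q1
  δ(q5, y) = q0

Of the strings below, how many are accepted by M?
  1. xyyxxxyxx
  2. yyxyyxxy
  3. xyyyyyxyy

0

xyyxxxyxx: rejected
yyxyyxxy: rejected
xyyyyyxyy: rejected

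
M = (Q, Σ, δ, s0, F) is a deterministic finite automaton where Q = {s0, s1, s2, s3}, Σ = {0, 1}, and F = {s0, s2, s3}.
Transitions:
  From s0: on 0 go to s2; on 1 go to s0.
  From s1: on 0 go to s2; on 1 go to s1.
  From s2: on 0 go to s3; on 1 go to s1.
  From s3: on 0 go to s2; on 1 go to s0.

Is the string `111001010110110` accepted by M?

accepted

s0 --1--> s0
s0 --1--> s0
s0 --1--> s0
s0 --0--> s2
s2 --0--> s3
s3 --1--> s0
s0 --0--> s2
s2 --1--> s1
s1 --0--> s2
s2 --1--> s1
s1 --1--> s1
s1 --0--> s2
s2 --1--> s1
s1 --1--> s1
s1 --0--> s2
End in state s2, which is an accepting state.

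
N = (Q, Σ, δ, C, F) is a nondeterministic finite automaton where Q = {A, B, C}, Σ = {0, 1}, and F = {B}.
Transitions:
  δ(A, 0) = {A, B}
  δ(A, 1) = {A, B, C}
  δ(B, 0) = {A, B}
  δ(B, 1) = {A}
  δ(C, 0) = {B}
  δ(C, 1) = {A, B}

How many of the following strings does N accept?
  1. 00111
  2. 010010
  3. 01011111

00111: accepted
010010: accepted
01011111: accepted

3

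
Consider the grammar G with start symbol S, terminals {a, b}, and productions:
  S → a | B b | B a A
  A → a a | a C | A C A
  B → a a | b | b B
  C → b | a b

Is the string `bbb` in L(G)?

yes

S ⇒ Bb ⇒ bBb ⇒ bbb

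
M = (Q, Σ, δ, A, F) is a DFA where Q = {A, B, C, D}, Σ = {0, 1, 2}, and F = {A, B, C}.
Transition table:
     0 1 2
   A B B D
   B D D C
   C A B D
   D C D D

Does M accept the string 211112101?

A --2--> D
D --1--> D
D --1--> D
D --1--> D
D --1--> D
D --2--> D
D --1--> D
D --0--> C
C --1--> B
End in state B, which is an accepting state.

accepted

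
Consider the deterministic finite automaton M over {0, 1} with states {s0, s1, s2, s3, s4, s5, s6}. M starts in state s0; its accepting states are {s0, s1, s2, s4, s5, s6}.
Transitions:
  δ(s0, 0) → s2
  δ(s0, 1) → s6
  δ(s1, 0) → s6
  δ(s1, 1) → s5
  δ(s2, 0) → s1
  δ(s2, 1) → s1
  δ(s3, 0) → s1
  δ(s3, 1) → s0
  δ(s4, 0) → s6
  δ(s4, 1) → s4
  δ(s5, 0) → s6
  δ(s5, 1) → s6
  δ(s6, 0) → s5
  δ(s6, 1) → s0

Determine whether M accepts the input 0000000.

s0 --0--> s2
s2 --0--> s1
s1 --0--> s6
s6 --0--> s5
s5 --0--> s6
s6 --0--> s5
s5 --0--> s6
End in state s6, which is an accepting state.

accepted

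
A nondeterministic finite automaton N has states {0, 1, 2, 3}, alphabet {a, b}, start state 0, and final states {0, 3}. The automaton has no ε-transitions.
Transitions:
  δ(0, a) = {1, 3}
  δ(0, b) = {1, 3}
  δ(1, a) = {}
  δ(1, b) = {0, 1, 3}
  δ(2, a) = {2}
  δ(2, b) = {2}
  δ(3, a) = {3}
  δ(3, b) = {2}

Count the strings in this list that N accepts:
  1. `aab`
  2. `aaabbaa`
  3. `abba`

1

`aab`: rejected
`aaabbaa`: rejected
`abba`: accepted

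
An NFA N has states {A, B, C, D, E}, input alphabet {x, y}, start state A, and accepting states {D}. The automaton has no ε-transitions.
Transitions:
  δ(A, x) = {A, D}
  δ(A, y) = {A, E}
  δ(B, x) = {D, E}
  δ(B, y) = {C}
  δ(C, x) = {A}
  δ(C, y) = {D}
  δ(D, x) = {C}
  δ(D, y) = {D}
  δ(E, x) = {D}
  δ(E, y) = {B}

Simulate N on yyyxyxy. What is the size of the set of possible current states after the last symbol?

Start: {A}
read y: {A, E}
read y: {A, B, E}
read y: {A, B, C, E}
read x: {A, D, E}
read y: {A, B, D, E}
read x: {A, C, D, E}
read y: {A, B, D, E}
Final reachable set {A, B, D, E} has 4 states.

4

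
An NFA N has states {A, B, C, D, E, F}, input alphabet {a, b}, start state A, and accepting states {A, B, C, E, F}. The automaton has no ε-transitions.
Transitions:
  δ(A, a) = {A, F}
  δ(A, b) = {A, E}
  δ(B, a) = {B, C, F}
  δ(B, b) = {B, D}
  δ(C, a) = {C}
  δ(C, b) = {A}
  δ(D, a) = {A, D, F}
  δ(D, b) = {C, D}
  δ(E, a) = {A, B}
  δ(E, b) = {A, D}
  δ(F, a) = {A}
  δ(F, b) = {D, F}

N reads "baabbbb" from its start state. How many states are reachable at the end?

6

Start: {A}
read b: {A, E}
read a: {A, B, F}
read a: {A, B, C, F}
read b: {A, B, D, E, F}
read b: {A, B, C, D, E, F}
read b: {A, B, C, D, E, F}
read b: {A, B, C, D, E, F}
Final reachable set {A, B, C, D, E, F} has 6 states.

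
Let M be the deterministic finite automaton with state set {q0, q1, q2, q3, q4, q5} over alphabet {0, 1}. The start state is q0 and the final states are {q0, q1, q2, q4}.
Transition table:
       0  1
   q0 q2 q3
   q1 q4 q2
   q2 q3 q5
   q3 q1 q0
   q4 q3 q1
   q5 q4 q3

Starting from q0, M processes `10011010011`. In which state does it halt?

q0 --1--> q3
q3 --0--> q1
q1 --0--> q4
q4 --1--> q1
q1 --1--> q2
q2 --0--> q3
q3 --1--> q0
q0 --0--> q2
q2 --0--> q3
q3 --1--> q0
q0 --1--> q3

q3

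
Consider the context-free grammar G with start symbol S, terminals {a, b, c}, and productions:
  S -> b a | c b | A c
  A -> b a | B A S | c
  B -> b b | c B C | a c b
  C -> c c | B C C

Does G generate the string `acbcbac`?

S ⇒ Ac ⇒ BASc ⇒ acbASc ⇒ acbcSc ⇒ acbcbac

yes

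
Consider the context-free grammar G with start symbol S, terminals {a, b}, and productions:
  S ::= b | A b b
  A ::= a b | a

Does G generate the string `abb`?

S ⇒ Abb ⇒ abb

yes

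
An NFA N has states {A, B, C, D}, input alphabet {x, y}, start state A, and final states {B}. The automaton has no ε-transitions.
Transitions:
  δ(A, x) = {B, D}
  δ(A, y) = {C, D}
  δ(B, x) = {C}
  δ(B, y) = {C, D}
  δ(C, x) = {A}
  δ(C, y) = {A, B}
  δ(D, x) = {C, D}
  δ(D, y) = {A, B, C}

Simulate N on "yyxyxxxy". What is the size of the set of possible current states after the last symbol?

Start: {A}
read y: {C, D}
read y: {A, B, C}
read x: {A, B, C, D}
read y: {A, B, C, D}
read x: {A, B, C, D}
read x: {A, B, C, D}
read x: {A, B, C, D}
read y: {A, B, C, D}
Final reachable set {A, B, C, D} has 4 states.

4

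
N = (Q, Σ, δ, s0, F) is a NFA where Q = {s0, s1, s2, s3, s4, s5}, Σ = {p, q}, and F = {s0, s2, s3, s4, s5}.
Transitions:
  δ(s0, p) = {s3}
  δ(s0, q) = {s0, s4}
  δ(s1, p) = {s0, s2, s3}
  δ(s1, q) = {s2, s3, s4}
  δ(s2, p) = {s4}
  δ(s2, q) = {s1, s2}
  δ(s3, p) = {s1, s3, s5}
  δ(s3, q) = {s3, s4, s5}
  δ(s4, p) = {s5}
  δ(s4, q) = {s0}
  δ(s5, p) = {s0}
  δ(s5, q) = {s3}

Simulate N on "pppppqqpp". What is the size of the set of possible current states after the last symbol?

6

Start: {s0}
read p: {s3}
read p: {s1, s3, s5}
read p: {s0, s1, s2, s3, s5}
read p: {s0, s1, s2, s3, s4, s5}
read p: {s0, s1, s2, s3, s4, s5}
read q: {s0, s1, s2, s3, s4, s5}
read q: {s0, s1, s2, s3, s4, s5}
read p: {s0, s1, s2, s3, s4, s5}
read p: {s0, s1, s2, s3, s4, s5}
Final reachable set {s0, s1, s2, s3, s4, s5} has 6 states.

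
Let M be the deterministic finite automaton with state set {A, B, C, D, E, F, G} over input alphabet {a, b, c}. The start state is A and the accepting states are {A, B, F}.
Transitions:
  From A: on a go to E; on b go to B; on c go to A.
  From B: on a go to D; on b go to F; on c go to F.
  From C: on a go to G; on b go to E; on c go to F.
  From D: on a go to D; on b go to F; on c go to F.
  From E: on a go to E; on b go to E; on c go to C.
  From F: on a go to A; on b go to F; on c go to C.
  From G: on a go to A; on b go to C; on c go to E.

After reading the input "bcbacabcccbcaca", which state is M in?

E

A --b--> B
B --c--> F
F --b--> F
F --a--> A
A --c--> A
A --a--> E
E --b--> E
E --c--> C
C --c--> F
F --c--> C
C --b--> E
E --c--> C
C --a--> G
G --c--> E
E --a--> E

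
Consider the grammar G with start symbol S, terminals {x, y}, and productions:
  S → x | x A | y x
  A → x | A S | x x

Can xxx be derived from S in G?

yes

S ⇒ xA ⇒ xxx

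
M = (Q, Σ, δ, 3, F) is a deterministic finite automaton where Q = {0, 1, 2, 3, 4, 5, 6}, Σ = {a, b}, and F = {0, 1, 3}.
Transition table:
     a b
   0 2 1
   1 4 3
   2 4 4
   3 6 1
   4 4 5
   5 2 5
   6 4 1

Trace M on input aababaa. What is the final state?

4

3 --a--> 6
6 --a--> 4
4 --b--> 5
5 --a--> 2
2 --b--> 4
4 --a--> 4
4 --a--> 4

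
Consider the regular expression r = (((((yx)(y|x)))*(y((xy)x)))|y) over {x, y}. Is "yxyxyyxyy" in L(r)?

Neither ((((yx)(y|x)))*(y((xy)x))) nor y matches yxyxyyxyy.

no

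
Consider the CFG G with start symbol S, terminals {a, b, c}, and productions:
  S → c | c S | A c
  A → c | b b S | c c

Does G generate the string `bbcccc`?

S ⇒ Ac ⇒ bbSc ⇒ bbcSc ⇒ bbccSc ⇒ bbcccc

yes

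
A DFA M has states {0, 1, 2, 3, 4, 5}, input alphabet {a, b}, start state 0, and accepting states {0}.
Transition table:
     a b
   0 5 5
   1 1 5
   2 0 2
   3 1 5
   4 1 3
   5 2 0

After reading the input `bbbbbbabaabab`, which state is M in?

5

0 --b--> 5
5 --b--> 0
0 --b--> 5
5 --b--> 0
0 --b--> 5
5 --b--> 0
0 --a--> 5
5 --b--> 0
0 --a--> 5
5 --a--> 2
2 --b--> 2
2 --a--> 0
0 --b--> 5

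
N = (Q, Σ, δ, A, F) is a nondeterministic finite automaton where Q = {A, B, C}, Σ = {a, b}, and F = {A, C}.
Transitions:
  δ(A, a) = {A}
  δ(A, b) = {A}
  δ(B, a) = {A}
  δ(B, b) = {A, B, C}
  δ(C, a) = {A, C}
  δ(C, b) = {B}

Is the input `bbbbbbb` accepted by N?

accepted

Start: {A}
read b: {A}
read b: {A}
read b: {A}
read b: {A}
read b: {A}
read b: {A}
read b: {A}
Reachable ∩ accepting = {A} — nonempty.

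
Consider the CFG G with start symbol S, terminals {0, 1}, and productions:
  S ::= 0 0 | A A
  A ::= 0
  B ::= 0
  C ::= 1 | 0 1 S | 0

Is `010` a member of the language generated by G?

no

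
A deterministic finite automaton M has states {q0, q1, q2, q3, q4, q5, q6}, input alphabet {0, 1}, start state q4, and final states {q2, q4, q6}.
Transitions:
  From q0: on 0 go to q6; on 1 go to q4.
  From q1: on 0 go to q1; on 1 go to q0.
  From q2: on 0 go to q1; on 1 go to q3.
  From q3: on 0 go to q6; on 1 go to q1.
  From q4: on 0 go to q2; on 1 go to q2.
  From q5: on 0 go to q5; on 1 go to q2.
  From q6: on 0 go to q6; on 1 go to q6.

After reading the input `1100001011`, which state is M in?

q4 --1--> q2
q2 --1--> q3
q3 --0--> q6
q6 --0--> q6
q6 --0--> q6
q6 --0--> q6
q6 --1--> q6
q6 --0--> q6
q6 --1--> q6
q6 --1--> q6

q6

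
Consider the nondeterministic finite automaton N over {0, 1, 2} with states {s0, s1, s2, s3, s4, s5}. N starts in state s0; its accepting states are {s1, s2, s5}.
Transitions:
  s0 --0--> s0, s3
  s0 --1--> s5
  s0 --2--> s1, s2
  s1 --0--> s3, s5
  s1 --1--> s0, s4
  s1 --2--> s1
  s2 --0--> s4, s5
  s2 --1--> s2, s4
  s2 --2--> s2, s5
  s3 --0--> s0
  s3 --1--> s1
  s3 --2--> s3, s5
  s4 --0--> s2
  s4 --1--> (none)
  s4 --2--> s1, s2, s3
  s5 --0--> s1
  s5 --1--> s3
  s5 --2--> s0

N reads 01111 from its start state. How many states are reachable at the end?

Start: {s0}
read 0: {s0, s3}
read 1: {s1, s5}
read 1: {s0, s3, s4}
read 1: {s1, s5}
read 1: {s0, s3, s4}
Final reachable set {s0, s3, s4} has 3 states.

3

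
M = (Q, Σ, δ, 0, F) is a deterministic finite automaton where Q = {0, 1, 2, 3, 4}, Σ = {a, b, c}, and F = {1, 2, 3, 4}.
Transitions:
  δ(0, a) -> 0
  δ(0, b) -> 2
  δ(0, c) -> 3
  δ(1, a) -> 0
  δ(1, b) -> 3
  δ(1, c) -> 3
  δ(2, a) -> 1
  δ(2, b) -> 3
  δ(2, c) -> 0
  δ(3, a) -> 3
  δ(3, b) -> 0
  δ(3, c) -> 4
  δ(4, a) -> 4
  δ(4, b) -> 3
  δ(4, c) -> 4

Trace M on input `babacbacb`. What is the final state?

3

0 --b--> 2
2 --a--> 1
1 --b--> 3
3 --a--> 3
3 --c--> 4
4 --b--> 3
3 --a--> 3
3 --c--> 4
4 --b--> 3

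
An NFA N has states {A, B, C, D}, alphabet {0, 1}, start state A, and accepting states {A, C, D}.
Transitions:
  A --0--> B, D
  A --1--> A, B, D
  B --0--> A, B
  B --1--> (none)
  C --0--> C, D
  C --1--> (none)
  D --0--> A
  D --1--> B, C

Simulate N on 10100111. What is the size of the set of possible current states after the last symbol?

Start: {A}
read 1: {A, B, D}
read 0: {A, B, D}
read 1: {A, B, C, D}
read 0: {A, B, C, D}
read 0: {A, B, C, D}
read 1: {A, B, C, D}
read 1: {A, B, C, D}
read 1: {A, B, C, D}
Final reachable set {A, B, C, D} has 4 states.

4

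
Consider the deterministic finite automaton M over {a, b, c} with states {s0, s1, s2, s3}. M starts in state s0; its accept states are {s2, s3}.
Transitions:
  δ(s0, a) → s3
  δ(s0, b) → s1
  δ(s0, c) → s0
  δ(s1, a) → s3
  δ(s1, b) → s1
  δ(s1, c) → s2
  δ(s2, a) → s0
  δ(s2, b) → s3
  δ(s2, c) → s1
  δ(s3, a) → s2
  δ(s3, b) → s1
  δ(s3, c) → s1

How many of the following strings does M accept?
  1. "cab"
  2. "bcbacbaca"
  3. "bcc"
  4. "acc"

"cab": rejected
"bcbacbaca": accepted
"bcc": rejected
"acc": accepted

2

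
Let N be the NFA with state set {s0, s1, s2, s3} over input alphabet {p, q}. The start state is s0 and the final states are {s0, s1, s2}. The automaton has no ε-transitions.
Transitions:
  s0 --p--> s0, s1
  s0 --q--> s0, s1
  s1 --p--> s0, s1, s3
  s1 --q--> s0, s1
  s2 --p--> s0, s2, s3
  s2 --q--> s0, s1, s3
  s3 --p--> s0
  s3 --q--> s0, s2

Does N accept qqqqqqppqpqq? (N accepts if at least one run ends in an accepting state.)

Start: {s0}
read q: {s0, s1}
read q: {s0, s1}
read q: {s0, s1}
read q: {s0, s1}
read q: {s0, s1}
read q: {s0, s1}
read p: {s0, s1, s3}
read p: {s0, s1, s3}
read q: {s0, s1, s2}
read p: {s0, s1, s2, s3}
read q: {s0, s1, s2, s3}
read q: {s0, s1, s2, s3}
Reachable ∩ accepting = {s0, s1, s2} — nonempty.

accepted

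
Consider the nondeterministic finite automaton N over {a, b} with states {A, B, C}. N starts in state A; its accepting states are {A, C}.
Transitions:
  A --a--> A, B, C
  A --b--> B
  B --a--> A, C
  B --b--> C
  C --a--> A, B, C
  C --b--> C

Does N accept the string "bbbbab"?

accepted

Start: {A}
read b: {B}
read b: {C}
read b: {C}
read b: {C}
read a: {A, B, C}
read b: {B, C}
Reachable ∩ accepting = {C} — nonempty.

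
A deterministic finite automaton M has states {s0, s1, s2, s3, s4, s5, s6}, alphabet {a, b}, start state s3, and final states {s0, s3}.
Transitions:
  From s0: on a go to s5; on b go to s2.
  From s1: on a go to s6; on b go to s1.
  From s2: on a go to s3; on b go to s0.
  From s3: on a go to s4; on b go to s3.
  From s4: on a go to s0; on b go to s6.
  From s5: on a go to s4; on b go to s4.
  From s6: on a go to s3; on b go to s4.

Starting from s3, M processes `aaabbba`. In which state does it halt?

s3 --a--> s4
s4 --a--> s0
s0 --a--> s5
s5 --b--> s4
s4 --b--> s6
s6 --b--> s4
s4 --a--> s0

s0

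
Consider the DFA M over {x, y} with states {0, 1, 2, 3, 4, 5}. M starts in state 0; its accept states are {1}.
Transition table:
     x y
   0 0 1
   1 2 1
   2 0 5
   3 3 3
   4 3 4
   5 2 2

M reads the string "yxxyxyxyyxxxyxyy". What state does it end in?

2

0 --y--> 1
1 --x--> 2
2 --x--> 0
0 --y--> 1
1 --x--> 2
2 --y--> 5
5 --x--> 2
2 --y--> 5
5 --y--> 2
2 --x--> 0
0 --x--> 0
0 --x--> 0
0 --y--> 1
1 --x--> 2
2 --y--> 5
5 --y--> 2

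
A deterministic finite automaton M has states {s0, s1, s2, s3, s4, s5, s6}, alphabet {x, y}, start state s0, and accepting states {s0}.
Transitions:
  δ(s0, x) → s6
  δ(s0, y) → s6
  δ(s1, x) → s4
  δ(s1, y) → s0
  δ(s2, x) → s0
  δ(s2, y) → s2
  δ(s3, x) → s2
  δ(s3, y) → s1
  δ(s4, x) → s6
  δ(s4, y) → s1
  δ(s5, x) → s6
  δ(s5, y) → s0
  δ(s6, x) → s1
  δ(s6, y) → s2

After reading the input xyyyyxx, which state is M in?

s6

s0 --x--> s6
s6 --y--> s2
s2 --y--> s2
s2 --y--> s2
s2 --y--> s2
s2 --x--> s0
s0 --x--> s6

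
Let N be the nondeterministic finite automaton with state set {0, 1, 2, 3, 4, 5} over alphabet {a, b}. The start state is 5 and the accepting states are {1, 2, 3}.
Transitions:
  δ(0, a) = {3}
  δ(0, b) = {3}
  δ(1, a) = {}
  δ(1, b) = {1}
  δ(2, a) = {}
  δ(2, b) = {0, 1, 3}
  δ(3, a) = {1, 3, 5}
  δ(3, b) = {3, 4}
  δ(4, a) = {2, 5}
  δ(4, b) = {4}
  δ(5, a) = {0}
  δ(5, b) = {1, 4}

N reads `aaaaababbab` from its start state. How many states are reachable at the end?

4

Start: {5}
read a: {0}
read a: {3}
read a: {1, 3, 5}
read a: {0, 1, 3, 5}
read a: {0, 1, 3, 5}
read b: {1, 3, 4}
read a: {1, 2, 3, 5}
read b: {0, 1, 3, 4}
read b: {1, 3, 4}
read a: {1, 2, 3, 5}
read b: {0, 1, 3, 4}
Final reachable set {0, 1, 3, 4} has 4 states.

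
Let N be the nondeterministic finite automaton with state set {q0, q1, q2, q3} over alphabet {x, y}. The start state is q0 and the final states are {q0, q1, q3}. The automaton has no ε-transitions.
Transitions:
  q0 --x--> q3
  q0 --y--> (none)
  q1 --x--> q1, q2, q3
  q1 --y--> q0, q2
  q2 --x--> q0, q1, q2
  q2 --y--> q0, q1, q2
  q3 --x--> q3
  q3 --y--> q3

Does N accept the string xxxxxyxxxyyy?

Start: {q0}
read x: {q3}
read x: {q3}
read x: {q3}
read x: {q3}
read x: {q3}
read y: {q3}
read x: {q3}
read x: {q3}
read x: {q3}
read y: {q3}
read y: {q3}
read y: {q3}
Reachable ∩ accepting = {q3} — nonempty.

accepted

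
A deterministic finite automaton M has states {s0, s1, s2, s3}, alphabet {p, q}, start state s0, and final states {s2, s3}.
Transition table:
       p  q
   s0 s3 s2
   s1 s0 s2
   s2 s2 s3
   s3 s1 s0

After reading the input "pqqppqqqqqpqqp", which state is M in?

s0 --p--> s3
s3 --q--> s0
s0 --q--> s2
s2 --p--> s2
s2 --p--> s2
s2 --q--> s3
s3 --q--> s0
s0 --q--> s2
s2 --q--> s3
s3 --q--> s0
s0 --p--> s3
s3 --q--> s0
s0 --q--> s2
s2 --p--> s2

s2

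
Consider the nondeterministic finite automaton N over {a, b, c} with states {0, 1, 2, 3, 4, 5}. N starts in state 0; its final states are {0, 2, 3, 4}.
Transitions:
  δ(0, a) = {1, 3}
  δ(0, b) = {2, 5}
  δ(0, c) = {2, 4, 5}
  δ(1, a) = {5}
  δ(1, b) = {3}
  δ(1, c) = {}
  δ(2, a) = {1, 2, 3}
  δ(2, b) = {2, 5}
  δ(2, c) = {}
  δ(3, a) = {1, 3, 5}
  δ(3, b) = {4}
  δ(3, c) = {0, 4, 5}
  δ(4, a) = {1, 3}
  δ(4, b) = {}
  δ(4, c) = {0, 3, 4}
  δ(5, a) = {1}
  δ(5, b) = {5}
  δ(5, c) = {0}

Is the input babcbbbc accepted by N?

accepted

Start: {0}
read b: {2, 5}
read a: {1, 2, 3}
read b: {2, 3, 4, 5}
read c: {0, 3, 4, 5}
read b: {2, 4, 5}
read b: {2, 5}
read b: {2, 5}
read c: {0}
Reachable ∩ accepting = {0} — nonempty.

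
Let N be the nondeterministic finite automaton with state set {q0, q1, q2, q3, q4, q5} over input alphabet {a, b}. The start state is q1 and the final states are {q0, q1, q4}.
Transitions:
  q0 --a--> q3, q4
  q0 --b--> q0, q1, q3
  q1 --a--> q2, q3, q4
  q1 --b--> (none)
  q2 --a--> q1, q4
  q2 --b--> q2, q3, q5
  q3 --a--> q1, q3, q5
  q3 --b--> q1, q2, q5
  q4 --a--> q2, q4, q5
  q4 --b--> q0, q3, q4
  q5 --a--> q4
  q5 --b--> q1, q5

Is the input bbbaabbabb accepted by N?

Start: {q1}
read b: {}
The reachable set is empty and stays empty for the remaining 9 symbols.
Reachable ∩ accepting = {} — empty.

rejected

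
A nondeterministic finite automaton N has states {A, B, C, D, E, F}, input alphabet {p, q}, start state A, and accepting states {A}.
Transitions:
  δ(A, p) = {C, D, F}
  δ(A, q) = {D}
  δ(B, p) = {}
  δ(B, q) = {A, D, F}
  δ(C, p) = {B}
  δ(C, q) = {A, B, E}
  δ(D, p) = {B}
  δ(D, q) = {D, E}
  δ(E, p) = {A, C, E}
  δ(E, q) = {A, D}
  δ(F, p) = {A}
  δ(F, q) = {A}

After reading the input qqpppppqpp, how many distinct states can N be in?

6

Start: {A}
read q: {D}
read q: {D, E}
read p: {A, B, C, E}
read p: {A, B, C, D, E, F}
read p: {A, B, C, D, E, F}
read p: {A, B, C, D, E, F}
read p: {A, B, C, D, E, F}
read q: {A, B, D, E, F}
read p: {A, B, C, D, E, F}
read p: {A, B, C, D, E, F}
Final reachable set {A, B, C, D, E, F} has 6 states.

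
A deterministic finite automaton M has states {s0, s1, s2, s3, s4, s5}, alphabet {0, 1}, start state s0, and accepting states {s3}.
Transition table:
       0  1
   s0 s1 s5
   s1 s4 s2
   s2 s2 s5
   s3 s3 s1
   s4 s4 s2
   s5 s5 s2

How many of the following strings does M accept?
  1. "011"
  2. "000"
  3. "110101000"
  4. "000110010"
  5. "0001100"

"011": rejected
"000": rejected
"110101000": rejected
"000110010": rejected
"0001100": rejected

0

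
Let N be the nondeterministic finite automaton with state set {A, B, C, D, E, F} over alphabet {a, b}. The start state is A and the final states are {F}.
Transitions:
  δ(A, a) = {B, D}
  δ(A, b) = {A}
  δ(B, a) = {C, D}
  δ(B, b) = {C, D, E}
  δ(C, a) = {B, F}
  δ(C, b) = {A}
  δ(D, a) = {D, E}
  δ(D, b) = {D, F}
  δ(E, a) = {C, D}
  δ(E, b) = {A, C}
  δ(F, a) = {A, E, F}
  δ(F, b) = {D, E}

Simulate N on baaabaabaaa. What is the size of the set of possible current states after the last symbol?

6

Start: {A}
read b: {A}
read a: {B, D}
read a: {C, D, E}
read a: {B, C, D, E, F}
read b: {A, C, D, E, F}
read a: {A, B, C, D, E, F}
read a: {A, B, C, D, E, F}
read b: {A, C, D, E, F}
read a: {A, B, C, D, E, F}
read a: {A, B, C, D, E, F}
read a: {A, B, C, D, E, F}
Final reachable set {A, B, C, D, E, F} has 6 states.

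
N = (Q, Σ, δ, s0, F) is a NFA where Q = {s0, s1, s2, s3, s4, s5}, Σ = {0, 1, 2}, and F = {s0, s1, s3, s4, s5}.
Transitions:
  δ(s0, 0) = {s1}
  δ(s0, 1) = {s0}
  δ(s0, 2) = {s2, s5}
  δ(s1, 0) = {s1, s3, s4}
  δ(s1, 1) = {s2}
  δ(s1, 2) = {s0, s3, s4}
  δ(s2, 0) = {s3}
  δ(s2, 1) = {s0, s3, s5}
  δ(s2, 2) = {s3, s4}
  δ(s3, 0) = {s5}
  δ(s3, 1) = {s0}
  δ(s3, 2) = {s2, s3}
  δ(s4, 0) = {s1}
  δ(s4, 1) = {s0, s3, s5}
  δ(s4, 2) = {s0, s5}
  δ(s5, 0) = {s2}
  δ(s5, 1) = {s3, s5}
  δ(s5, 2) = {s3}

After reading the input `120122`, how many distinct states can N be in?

3

Start: {s0}
read 1: {s0}
read 2: {s2, s5}
read 0: {s2, s3}
read 1: {s0, s3, s5}
read 2: {s2, s3, s5}
read 2: {s2, s3, s4}
Final reachable set {s2, s3, s4} has 3 states.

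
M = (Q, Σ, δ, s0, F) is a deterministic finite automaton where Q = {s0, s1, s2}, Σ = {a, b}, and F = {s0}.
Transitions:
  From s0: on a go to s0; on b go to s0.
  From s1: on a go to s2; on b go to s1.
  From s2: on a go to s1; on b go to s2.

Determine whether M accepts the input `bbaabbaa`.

accepted

s0 --b--> s0
s0 --b--> s0
s0 --a--> s0
s0 --a--> s0
s0 --b--> s0
s0 --b--> s0
s0 --a--> s0
s0 --a--> s0
End in state s0, which is an accepting state.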